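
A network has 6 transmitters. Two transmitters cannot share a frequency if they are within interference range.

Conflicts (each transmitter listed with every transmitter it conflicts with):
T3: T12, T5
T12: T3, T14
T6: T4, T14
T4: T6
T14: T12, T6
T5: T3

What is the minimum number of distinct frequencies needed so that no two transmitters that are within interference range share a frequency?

2

T3 and T5 conflict, so at least 2 frequencies are needed.
2 frequencies suffice: frequency 1 → {T12, T6, T5}; frequency 2 → {T3, T4, T14}. Each listed conflict is separated.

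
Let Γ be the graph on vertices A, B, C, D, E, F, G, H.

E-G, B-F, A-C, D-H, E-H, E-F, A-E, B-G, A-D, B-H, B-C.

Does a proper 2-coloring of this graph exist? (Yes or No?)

No

The cycle C-A-D-H-B-C has odd length 5, so it cannot be 2-colored; at least 3 colors are needed.
So 2 colors are not enough.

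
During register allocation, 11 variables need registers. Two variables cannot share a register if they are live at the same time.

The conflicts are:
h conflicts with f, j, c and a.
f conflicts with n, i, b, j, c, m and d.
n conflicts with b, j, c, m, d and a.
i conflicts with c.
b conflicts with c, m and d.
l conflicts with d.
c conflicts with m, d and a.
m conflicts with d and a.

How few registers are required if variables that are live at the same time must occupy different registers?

6

f, n, b, c, m, d are mutually in conflict, so at least 6 registers are needed.
6 registers suffice: register 1 → {f, l, a}; register 2 → {j, c}; register 3 → {h, n, i}; register 4 → {m}; register 5 → {d}; register 6 → {b}. No two conflicting variables share a register.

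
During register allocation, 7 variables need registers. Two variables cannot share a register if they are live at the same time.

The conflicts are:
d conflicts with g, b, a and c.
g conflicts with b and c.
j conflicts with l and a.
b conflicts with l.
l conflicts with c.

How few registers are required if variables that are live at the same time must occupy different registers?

3

d, g, c are mutually in conflict, so at least 3 registers are needed.
3 registers suffice: d=1, g=3, j=2, b=2, l=1, a=3, c=2. No two conflicting variables share a register.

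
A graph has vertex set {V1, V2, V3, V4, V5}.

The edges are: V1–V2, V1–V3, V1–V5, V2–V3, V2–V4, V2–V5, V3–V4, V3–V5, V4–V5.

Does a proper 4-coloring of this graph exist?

The chromatic number is 4. V1, V2, V3, V5 are pairwise adjacent (a clique of size 4), so at least 4 colors are needed.
4 colors suffice: color 1 → {V2}; color 2 → {V5}; color 3 → {V3}; color 4 → {V1, V4}.
That is already a proper 4-coloring.

Yes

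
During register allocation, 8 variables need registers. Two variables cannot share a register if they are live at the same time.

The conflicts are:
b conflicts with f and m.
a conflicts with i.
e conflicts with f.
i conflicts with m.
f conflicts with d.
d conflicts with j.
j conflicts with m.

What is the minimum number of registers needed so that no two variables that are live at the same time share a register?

The cycle d-f-b-m-j-d has odd length 5, so it cannot be 2-colored; at least 3 registers are needed.
Using 3 registers: b=2, a=1, e=2, i=2, f=1, d=3, j=2, m=1. No two conflicting variables share a register.

3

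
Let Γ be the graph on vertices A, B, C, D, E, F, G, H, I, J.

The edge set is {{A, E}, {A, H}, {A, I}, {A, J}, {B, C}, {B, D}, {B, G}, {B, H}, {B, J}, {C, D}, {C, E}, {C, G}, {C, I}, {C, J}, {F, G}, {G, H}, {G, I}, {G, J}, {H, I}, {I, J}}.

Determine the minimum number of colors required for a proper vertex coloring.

4

C, G, I, J form a clique, so at least 4 colors are needed.
One proper 4-coloring: A=red, B=green, C=red, D=blue, E=blue, F=red, G=blue, H=yellow, I=green, J=yellow. Every edge joins two different colors.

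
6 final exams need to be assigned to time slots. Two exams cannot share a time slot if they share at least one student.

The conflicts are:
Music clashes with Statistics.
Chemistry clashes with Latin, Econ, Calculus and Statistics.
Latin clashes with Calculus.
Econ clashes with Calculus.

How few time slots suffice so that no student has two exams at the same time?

Chemistry, Econ, Calculus are mutually in conflict, so at least 3 time slots are needed.
Using 3 time slots: Music=1, Chemistry=1, Latin=3, Econ=3, Calculus=2, Statistics=2. No two conflicting exams share a time slot.

3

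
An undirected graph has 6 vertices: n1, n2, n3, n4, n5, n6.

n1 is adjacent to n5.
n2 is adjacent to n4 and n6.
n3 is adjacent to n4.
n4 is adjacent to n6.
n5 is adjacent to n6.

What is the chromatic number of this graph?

n2, n4, n6 form a triangle, so at least 3 colors are needed.
A valid assignment using 3 colors: n1=1, n2=3, n3=1, n4=2, n5=2, n6=1. Each edge has distinct colors on its endpoints.

3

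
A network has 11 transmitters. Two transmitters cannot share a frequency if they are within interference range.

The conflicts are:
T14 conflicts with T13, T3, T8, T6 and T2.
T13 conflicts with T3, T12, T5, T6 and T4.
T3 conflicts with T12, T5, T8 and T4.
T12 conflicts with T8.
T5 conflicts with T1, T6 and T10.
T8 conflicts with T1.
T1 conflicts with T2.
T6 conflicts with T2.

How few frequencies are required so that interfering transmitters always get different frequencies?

3

T13, T3, T4 are mutually in conflict, so at least 3 frequencies are needed.
A valid assignment using 3 frequencies: T14=3, T13=2, T3=1, T12=3, T5=3, T8=2, T1=1, T6=1, T4=3, T10=1, T2=2. No two conflicting transmitters share a frequency.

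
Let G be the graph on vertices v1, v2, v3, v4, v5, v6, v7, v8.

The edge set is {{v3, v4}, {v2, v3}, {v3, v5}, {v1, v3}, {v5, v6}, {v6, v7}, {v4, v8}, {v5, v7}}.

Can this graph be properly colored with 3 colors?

Yes

The chromatic number is 3. v5, v6, v7 form a triangle, so at least 3 colors are needed.
3 colors suffice: color red → {v3, v6, v8}; color blue → {v1, v2, v4, v5}; color green → {v7}.
That is already a proper 3-coloring.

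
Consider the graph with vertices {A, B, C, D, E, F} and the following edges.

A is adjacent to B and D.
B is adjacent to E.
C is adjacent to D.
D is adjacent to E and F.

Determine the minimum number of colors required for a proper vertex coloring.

2

A and D are adjacent, so at least 2 colors are needed.
2 colors suffice: color 1 → {B, D}; color 2 → {A, C, E, F}. Every edge joins two different colors.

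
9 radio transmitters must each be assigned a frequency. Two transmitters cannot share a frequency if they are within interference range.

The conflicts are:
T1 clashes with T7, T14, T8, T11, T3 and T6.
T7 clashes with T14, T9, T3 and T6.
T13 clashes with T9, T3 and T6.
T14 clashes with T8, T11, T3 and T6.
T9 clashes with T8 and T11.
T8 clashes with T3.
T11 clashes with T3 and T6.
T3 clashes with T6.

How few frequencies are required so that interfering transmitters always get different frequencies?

5

T1, T14, T11, T3, T6 are mutually in conflict, so at least 5 frequencies are needed.
5 frequencies suffice: frequency 1 → {T9, T3}; frequency 2 → {T8, T6}; frequency 3 → {T13, T14}; frequency 4 → {T1}; frequency 5 → {T7, T11}. Every pair that conflicts lands in different frequencies.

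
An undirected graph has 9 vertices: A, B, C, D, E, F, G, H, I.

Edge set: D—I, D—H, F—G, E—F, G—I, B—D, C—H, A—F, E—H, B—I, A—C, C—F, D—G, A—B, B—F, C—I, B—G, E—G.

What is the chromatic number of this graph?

B, D, G, I are mutually adjacent (a clique of size 4), so at least 4 colors are needed.
4 colors suffice: color red → {C, G}; color blue → {D, F}; color green → {B, H}; color yellow → {A, E, I}. Every edge joins two different colors.

4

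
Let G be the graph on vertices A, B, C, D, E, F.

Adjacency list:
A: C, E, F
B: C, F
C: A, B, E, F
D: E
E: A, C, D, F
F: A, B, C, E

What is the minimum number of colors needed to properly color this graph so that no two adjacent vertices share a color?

A, C, E, F are pairwise adjacent (a clique of size 4), so at least 4 colors are needed.
4 colors suffice: color 1 → {D, F}; color 2 → {B, E}; color 3 → {C}; color 4 → {A}. Each edge has distinct colors on its endpoints.

4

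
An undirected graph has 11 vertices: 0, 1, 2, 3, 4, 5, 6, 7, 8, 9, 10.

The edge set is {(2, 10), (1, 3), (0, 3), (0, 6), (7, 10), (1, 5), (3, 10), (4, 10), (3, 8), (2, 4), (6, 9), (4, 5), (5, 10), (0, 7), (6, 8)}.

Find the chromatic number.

2, 4, 10 form a triangle, so at least 3 colors are needed.
3 colors suffice: color red → {0, 1, 8, 9, 10}; color blue → {3, 4, 6, 7}; color green → {2, 5}. No two adjacent vertices share a color.

3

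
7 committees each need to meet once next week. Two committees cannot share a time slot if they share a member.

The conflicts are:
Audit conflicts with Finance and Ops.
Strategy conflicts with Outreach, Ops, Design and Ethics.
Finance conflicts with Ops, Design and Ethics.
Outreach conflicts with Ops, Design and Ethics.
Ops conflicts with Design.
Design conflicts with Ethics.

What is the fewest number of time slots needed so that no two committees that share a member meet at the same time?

4

Strategy, Outreach, Ops, Design pairwise conflict, so at least 4 time slots are needed.
4 time slots suffice: time slot 1 → {Ops, Ethics}; time slot 2 → {Audit, Design}; time slot 3 → {Strategy, Finance}; time slot 4 → {Outreach}. Every pair that conflicts lands in different time slots.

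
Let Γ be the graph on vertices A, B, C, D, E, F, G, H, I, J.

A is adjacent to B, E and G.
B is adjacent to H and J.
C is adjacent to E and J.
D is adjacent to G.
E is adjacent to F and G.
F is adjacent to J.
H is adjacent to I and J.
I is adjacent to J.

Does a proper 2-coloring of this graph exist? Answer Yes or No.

No

H, I, J are mutually adjacent, so at least 3 colors are needed.
So 2 colors are not enough.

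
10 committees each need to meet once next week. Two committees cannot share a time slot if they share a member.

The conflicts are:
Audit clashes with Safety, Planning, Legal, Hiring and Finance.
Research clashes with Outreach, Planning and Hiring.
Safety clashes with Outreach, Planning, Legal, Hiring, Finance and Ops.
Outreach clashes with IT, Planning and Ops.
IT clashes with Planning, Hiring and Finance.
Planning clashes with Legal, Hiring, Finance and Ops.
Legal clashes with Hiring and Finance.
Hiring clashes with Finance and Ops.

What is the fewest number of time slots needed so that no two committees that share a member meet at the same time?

Audit, Safety, Planning, Legal, Hiring, Finance all conflict with each other, so at least 6 time slots are needed.
Using 6 time slots: Audit=5, Research=3, Safety=3, Outreach=2, IT=3, Planning=1, Legal=6, Hiring=2, Finance=4, Ops=4. Each listed conflict is separated.

6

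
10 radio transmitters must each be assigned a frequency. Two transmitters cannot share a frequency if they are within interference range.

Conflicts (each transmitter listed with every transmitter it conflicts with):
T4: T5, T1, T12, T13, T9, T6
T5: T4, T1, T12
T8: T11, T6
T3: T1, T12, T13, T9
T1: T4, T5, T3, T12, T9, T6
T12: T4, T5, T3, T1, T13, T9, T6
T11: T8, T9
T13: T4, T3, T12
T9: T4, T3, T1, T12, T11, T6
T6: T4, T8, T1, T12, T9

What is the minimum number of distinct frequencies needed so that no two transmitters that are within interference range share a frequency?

5

T4, T1, T12, T9, T6 all conflict with each other, so at least 5 frequencies are needed.
A valid assignment using 5 frequencies: T4=3, T5=2, T8=1, T3=3, T1=4, T12=1, T11=3, T13=2, T9=2, T6=5. Every pair that conflicts lands in different frequencies.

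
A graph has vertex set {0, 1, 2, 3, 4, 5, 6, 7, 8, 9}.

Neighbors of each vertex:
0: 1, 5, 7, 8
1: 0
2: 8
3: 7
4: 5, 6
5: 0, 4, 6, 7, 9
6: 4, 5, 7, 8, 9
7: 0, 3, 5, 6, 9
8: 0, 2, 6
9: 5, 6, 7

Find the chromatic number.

5, 6, 7, 9 are pairwise adjacent (a clique of size 4), so at least 4 colors are needed.
4 colors suffice: color red → {1, 3, 5, 8}; color blue → {2, 4, 7}; color green → {0, 6}; color yellow → {9}. Every edge joins two different colors.

4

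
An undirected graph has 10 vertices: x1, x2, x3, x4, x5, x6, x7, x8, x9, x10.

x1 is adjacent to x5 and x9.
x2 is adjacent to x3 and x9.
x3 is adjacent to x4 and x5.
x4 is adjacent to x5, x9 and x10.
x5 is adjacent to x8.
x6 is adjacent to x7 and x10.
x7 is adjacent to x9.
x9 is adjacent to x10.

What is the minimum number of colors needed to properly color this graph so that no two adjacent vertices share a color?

x3, x4, x5 are mutually adjacent, so at least 3 colors are needed.
A valid assignment using 3 colors: x1=2, x2=2, x3=3, x4=2, x5=1, x6=1, x7=2, x8=2, x9=1, x10=3. No two adjacent vertices share a color.

3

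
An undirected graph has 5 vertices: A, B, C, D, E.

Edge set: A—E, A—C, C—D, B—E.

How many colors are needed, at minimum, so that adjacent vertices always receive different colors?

B and E are adjacent, so at least 2 colors are needed.
2 colors suffice: color 1 → {C, E}; color 2 → {A, B, D}. Each edge has distinct colors on its endpoints.

2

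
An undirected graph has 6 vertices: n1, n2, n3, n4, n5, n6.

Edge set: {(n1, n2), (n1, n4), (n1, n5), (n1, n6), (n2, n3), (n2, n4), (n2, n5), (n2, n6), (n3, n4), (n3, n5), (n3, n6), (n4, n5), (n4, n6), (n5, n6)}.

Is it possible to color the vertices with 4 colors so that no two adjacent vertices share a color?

No

n1, n2, n4, n5, n6 are pairwise adjacent (a clique of size 5), so at least 5 colors are needed.
So 4 colors are not enough.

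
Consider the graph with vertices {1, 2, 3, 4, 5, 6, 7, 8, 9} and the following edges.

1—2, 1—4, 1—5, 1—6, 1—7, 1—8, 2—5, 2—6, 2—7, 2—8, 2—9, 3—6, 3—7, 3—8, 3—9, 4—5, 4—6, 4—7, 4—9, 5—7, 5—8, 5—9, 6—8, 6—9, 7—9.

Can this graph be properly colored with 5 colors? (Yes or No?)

Yes

The chromatic number is 4. 1, 2, 5, 8 are mutually adjacent (a clique of size 4), so at least 4 colors are needed.
One proper 4-coloring: 1=green, 2=red, 3=red, 4=red, 5=blue, 6=blue, 7=yellow, 8=yellow, 9=green.
Since 5 ≥ 4, a proper 5-coloring certainly exists.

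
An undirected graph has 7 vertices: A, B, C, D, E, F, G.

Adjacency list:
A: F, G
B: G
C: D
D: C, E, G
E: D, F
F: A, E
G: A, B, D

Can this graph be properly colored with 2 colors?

No

The cycle F-A-G-D-E-F has odd length 5, so it cannot be 2-colored; at least 3 colors are needed.
So 2 colors are not enough.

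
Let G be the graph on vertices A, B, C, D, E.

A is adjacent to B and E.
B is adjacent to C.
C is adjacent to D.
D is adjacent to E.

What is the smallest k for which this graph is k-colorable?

3

The cycle A-E-D-C-B-A has odd length 5, so it cannot be 2-colored; at least 3 colors are needed.
One proper 3-coloring: A=3, B=1, C=2, D=1, E=2. Each edge has distinct colors on its endpoints.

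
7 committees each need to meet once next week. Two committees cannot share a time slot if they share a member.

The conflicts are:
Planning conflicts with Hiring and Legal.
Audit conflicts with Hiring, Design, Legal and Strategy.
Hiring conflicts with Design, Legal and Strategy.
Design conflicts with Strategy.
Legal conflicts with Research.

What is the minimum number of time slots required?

Audit, Hiring, Design, Strategy all conflict with each other, so at least 4 time slots are needed.
4 time slots suffice: Planning=2, Audit=2, Hiring=1, Design=4, Legal=3, Research=1, Strategy=3. Every pair that conflicts lands in different time slots.

4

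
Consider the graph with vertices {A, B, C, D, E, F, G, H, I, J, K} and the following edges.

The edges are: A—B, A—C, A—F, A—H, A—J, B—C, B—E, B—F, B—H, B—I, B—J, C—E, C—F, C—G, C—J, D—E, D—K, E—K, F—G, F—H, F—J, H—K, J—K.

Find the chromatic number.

A, B, C, F, J are pairwise adjacent (a clique of size 5), so at least 5 colors are needed.
5 colors suffice: color red → {B, G, K}; color blue → {E, F, I}; color green → {C, D, H}; color yellow → {J}; color purple → {A}. No two adjacent vertices share a color.

5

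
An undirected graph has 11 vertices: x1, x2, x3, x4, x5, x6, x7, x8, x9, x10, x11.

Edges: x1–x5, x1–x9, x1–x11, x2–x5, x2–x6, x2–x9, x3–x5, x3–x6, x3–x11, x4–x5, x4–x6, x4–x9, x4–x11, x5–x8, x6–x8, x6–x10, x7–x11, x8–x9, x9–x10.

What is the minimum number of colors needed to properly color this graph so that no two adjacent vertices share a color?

2

x5 and x8 are adjacent, so at least 2 colors are needed.
2 colors suffice: color red → {x5, x6, x9, x11}; color blue → {x1, x2, x3, x4, x7, x8, x10}. Every edge joins two different colors.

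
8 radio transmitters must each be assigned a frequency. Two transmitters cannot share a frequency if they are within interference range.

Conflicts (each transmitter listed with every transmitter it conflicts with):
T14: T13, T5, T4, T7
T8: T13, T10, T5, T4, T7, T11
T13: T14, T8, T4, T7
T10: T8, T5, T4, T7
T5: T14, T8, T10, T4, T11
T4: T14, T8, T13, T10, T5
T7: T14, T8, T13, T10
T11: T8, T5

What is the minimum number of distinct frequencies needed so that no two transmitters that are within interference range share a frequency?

T8, T10, T5, T4 are mutually in conflict, so at least 4 frequencies are needed.
Using 4 frequencies: T14=1, T8=1, T13=2, T10=4, T5=2, T4=3, T7=3, T11=3. No two conflicting transmitters share a frequency.

4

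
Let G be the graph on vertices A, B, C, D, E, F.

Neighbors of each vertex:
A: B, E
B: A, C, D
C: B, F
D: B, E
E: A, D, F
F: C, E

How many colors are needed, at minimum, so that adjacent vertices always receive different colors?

The cycle A-B-C-F-E-A has odd length 5, so it cannot be 2-colored; at least 3 colors are needed.
3 colors suffice: color 1 → {B, E}; color 2 → {A, C, D}; color 3 → {F}. Every edge joins two different colors.

3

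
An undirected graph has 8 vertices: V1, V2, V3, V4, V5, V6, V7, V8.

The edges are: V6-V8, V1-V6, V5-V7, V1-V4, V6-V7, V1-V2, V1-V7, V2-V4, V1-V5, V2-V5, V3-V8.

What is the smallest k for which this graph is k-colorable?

3

V1, V2, V5 are pairwise adjacent, so at least 3 colors are needed.
3 colors suffice: color 1 → {V1, V8}; color 2 → {V2, V3, V7}; color 3 → {V4, V5, V6}. Each edge has distinct colors on its endpoints.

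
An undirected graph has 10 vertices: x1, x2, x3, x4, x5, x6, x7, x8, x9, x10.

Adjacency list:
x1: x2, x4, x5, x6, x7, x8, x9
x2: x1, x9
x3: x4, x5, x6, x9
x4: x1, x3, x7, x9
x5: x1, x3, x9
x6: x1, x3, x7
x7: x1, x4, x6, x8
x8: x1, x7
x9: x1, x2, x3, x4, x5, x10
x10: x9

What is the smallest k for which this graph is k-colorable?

3

x1, x2, x9 are pairwise adjacent, so at least 3 colors are needed.
3 colors suffice: x1=1, x2=3, x3=1, x4=3, x5=3, x6=3, x7=2, x8=3, x9=2, x10=1. Every edge joins two different colors.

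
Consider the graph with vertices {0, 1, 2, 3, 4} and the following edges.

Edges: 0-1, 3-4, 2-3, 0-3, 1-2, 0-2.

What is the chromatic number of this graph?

3

0, 2, 3 form a triangle, so at least 3 colors are needed.
One proper 3-coloring: 0=green, 1=blue, 2=red, 3=blue, 4=red. Every edge joins two different colors.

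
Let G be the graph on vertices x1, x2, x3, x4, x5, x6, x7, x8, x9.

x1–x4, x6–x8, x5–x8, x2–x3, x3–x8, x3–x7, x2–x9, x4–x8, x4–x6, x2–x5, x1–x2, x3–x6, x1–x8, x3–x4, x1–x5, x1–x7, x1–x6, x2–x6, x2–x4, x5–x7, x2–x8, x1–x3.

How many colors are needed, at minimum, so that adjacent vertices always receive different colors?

6

x1, x2, x3, x4, x6, x8 form a clique, so at least 6 colors are needed.
6 colors suffice: color 1 → {x1, x9}; color 2 → {x2, x7}; color 3 → {x3, x5}; color 4 → {x8}; color 5 → {x4}; color 6 → {x6}. Each edge has distinct colors on its endpoints.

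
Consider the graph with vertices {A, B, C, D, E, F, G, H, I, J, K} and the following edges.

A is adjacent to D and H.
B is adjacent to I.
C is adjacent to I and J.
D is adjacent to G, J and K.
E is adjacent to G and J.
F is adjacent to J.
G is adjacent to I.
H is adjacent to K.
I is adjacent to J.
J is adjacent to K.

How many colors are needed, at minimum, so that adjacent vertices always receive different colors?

D, J, K are mutually adjacent, so at least 3 colors are needed.
3 colors suffice: color 1 → {B, G, H, J}; color 2 → {D, E, F, I}; color 3 → {A, C, K}. No two adjacent vertices share a color.

3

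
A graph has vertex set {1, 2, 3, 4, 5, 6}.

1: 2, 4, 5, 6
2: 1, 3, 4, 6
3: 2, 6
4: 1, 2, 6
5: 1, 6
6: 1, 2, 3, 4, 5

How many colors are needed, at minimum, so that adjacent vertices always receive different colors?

1, 2, 4, 6 are mutually adjacent (a clique of size 4), so at least 4 colors are needed.
A valid assignment using 4 colors: 1=b, 2=c, 3=b, 4=d, 5=c, 6=a. No two adjacent vertices share a color.

4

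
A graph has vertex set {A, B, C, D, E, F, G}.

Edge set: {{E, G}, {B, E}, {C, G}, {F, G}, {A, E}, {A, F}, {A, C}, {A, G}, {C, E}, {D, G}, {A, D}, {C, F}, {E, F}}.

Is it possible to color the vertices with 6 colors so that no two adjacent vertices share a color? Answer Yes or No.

Yes

The chromatic number is 5. A, C, E, F, G are pairwise adjacent (a clique of size 5), so at least 5 colors are needed.
5 colors suffice: color 1 → {A, B}; color 2 → {G}; color 3 → {D, E}; color 4 → {C}; color 5 → {F}.
Since 6 ≥ 5, a proper 6-coloring certainly exists.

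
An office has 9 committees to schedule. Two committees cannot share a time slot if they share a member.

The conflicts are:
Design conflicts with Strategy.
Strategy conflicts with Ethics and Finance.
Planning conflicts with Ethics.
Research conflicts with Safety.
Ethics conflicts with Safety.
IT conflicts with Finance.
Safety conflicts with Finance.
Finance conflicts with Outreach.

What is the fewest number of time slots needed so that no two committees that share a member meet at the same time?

2

Safety and Finance conflict, so at least 2 time slots are needed.
2 time slots suffice: time slot 1 → {Design, Research, Ethics, Finance}; time slot 2 → {Strategy, Planning, IT, Safety, Outreach}. No two conflicting committees share a time slot.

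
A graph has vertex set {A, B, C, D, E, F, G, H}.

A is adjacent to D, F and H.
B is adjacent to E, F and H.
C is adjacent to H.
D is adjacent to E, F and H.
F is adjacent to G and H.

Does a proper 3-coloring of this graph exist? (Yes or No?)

No

A, D, F, H are mutually adjacent (a clique of size 4), so at least 4 colors are needed.
So 3 colors are not enough.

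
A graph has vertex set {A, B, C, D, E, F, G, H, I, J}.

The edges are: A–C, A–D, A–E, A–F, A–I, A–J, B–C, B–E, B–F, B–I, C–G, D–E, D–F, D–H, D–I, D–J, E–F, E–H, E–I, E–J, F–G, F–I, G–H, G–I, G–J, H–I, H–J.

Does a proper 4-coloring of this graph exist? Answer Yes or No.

No

A, D, E, F, I are mutually adjacent (a clique of size 5), so at least 5 colors are needed.
So 4 colors are not enough.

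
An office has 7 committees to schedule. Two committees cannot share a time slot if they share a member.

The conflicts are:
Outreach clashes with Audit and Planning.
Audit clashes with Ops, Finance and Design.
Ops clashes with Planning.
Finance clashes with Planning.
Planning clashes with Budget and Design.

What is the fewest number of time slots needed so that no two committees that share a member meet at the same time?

2

Planning and Design conflict, so at least 2 time slots are needed.
A valid assignment using 2 time slots: Outreach=2, Audit=1, Ops=2, Finance=2, Planning=1, Budget=2, Design=2. Each listed conflict is separated.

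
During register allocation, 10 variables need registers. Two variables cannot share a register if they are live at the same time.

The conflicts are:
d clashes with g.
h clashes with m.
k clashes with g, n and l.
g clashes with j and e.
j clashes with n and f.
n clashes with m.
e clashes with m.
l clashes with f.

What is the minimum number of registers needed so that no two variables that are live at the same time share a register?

3

The cycle f-l-k-g-j-f has odd length 5, so it cannot be 2-colored; at least 3 registers are needed.
3 registers suffice: register 1 → {g, m, f}; register 2 → {d, h, k, j, e}; register 3 → {n, l}. Every pair that conflicts lands in different registers.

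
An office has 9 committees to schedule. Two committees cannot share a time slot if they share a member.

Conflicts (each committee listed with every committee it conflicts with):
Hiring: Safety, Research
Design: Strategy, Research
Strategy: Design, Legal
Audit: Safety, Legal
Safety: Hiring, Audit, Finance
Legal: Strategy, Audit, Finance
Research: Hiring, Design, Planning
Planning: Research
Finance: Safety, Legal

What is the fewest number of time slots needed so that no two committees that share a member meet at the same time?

The cycle Design-Research-Hiring-Safety-Audit-Legal-Strategy-Design has odd length 7, so it cannot be 2-colored; at least 3 time slots are needed.
Using 3 time slots: Hiring=2, Design=3, Strategy=2, Audit=2, Safety=1, Legal=1, Research=1, Planning=2, Finance=2. No two conflicting committees share a time slot.

3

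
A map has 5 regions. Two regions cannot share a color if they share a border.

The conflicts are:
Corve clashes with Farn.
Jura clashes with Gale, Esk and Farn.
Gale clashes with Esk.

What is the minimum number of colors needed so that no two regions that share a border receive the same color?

Jura, Gale, Esk are mutually in conflict, so at least 3 colors are needed.
3 colors suffice: Corve=1, Jura=1, Gale=2, Esk=3, Farn=2. Every pair that conflicts lands in different colors.

3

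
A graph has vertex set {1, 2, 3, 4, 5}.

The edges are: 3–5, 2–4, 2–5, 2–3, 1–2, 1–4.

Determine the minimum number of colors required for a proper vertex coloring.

3

2, 3, 5 form a triangle, so at least 3 colors are needed.
3 colors suffice: color red → {2}; color blue → {1, 5}; color green → {3, 4}. Each edge has distinct colors on its endpoints.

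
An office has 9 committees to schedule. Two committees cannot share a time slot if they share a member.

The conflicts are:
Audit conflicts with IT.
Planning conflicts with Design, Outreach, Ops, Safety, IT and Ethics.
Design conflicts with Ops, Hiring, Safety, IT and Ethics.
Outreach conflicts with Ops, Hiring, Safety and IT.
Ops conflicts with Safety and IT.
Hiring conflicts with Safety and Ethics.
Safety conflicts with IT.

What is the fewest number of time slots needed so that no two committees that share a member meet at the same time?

5

Planning, Outreach, Ops, Safety, IT pairwise conflict, so at least 5 time slots are needed.
A valid assignment using 5 time slots: Audit=1, Planning=1, Design=2, Outreach=2, Ops=5, Hiring=1, Safety=4, IT=3, Ethics=3. No two conflicting committees share a time slot.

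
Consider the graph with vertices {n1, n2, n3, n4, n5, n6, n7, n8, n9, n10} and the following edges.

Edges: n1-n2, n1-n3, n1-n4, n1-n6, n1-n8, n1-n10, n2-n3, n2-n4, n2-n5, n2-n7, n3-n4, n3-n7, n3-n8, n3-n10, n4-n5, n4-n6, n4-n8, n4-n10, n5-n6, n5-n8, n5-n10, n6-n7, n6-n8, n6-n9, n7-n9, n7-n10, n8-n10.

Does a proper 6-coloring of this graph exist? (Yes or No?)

The chromatic number is 5. n1, n3, n4, n8, n10 are pairwise adjacent (a clique of size 5), so at least 5 colors are needed.
5 colors suffice: n1=4, n2=3, n3=2, n4=1, n5=4, n6=2, n7=1, n8=5, n9=3, n10=3.
Since 6 ≥ 5, a proper 6-coloring certainly exists.

Yes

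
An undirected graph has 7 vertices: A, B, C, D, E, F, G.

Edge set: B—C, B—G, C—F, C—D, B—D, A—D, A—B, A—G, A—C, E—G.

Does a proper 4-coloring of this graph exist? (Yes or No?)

Yes

The chromatic number is 4. A, B, C, D are mutually adjacent (a clique of size 4), so at least 4 colors are needed.
4 colors suffice: color 1 → {C, G}; color 2 → {A, E, F}; color 3 → {B}; color 4 → {D}.
That is already a proper 4-coloring.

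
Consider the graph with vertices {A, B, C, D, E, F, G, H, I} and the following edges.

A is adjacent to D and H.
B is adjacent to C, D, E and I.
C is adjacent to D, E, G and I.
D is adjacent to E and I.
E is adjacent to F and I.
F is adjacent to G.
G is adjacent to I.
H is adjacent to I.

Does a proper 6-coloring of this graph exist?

Yes

The chromatic number is 5. B, C, D, E, I form a clique, so at least 5 colors are needed.
A valid assignment using 5 colors: A=1, B=5, C=2, D=3, E=4, F=1, G=3, H=2, I=1.
Since 6 ≥ 5, a proper 6-coloring certainly exists.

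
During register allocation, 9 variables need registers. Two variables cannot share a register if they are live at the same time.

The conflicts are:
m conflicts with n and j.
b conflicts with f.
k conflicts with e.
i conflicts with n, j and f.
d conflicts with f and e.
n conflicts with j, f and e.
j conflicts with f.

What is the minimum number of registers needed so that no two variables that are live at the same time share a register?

4

i, n, j, f pairwise conflict, so at least 4 registers are needed.
4 registers suffice: m=2, b=1, k=1, i=4, d=1, n=1, j=3, f=2, e=2. Every pair that conflicts lands in different registers.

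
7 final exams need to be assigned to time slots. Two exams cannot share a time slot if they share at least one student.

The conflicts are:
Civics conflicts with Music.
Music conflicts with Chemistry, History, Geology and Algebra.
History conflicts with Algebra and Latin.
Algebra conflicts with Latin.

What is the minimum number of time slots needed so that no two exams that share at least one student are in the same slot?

Music, History, Algebra pairwise conflict, so at least 3 time slots are needed.
3 time slots suffice: time slot 1 → {Music, Latin}; time slot 2 → {Civics, Chemistry, Geology, Algebra}; time slot 3 → {History}. Each listed conflict is separated.

3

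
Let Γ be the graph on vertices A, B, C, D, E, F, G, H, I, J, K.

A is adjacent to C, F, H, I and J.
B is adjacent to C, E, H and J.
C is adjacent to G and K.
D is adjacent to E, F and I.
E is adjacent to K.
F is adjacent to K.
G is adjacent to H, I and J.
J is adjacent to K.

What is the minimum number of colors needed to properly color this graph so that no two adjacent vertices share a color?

2

J and K are adjacent, so at least 2 colors are needed.
2 colors suffice: color 1 → {A, B, D, G, K}; color 2 → {C, E, F, H, I, J}. Every edge joins two different colors.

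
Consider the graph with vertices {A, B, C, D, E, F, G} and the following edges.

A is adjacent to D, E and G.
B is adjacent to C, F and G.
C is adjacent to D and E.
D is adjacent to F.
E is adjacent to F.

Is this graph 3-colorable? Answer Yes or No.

The chromatic number is 3. The cycle A-G-B-C-E-A has odd length 5, so it cannot be 2-colored; at least 3 colors are needed.
A valid assignment using 3 colors: A=2, B=1, C=2, D=1, E=1, F=2, G=3.
That is already a proper 3-coloring.

Yes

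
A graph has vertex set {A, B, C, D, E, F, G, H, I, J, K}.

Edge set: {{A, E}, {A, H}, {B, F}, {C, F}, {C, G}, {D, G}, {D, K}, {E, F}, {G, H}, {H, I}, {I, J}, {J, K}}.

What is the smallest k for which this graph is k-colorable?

2

A and H are adjacent, so at least 2 colors are needed.
One proper 2-coloring: A=2, B=1, C=1, D=1, E=1, F=2, G=2, H=1, I=2, J=1, K=2. Every edge joins two different colors.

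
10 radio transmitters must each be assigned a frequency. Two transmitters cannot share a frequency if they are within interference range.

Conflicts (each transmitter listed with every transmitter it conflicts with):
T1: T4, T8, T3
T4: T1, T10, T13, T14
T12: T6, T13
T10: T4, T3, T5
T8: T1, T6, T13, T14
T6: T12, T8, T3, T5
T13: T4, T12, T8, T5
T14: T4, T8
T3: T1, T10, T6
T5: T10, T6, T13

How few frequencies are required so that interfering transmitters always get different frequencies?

2

T1 and T8 conflict, so at least 2 frequencies are needed.
2 frequencies suffice: frequency 1 → {T1, T10, T6, T13, T14}; frequency 2 → {T4, T12, T8, T3, T5}. No two conflicting transmitters share a frequency.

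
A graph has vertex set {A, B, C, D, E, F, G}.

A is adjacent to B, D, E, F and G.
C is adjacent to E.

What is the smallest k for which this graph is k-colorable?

C and E are adjacent, so at least 2 colors are needed.
2 colors suffice: A=red, B=blue, C=red, D=blue, E=blue, F=blue, G=blue. Every edge joins two different colors.

2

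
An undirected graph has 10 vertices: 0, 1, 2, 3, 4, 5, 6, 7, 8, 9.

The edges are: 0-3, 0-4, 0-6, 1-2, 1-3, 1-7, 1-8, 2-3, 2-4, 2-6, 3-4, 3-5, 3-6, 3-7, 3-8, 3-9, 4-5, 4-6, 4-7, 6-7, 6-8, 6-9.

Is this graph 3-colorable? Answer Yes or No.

2, 3, 4, 6 are pairwise adjacent (a clique of size 4), so at least 4 colors are needed.
So 3 colors are not enough.

No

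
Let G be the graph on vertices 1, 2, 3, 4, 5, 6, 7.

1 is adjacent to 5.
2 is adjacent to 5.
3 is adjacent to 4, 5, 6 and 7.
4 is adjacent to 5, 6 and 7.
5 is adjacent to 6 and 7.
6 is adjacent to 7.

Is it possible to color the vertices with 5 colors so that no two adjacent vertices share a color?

Yes

The chromatic number is 5. 3, 4, 5, 6, 7 form a clique, so at least 5 colors are needed.
5 colors suffice: color red → {5}; color blue → {1, 2, 4}; color green → {6}; color yellow → {3}; color purple → {7}.
That is already a proper 5-coloring.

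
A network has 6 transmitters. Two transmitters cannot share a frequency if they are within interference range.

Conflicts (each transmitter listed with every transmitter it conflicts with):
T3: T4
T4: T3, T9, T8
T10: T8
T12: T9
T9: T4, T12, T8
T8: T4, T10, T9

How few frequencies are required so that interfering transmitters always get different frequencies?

3

T4, T9, T8 pairwise conflict, so at least 3 frequencies are needed.
A valid assignment using 3 frequencies: T3=1, T4=3, T10=1, T12=2, T9=1, T8=2. Each listed conflict is separated.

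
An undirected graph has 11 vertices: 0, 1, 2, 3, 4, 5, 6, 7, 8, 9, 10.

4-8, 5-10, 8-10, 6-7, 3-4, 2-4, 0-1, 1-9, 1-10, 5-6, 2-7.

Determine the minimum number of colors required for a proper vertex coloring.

The cycle 5-6-7-2-4-8-10-5 has odd length 7, so it cannot be 2-colored; at least 3 colors are needed.
3 colors suffice: 0=blue, 1=red, 2=blue, 3=blue, 4=red, 5=red, 6=blue, 7=red, 8=green, 9=blue, 10=blue. Every edge joins two different colors.

3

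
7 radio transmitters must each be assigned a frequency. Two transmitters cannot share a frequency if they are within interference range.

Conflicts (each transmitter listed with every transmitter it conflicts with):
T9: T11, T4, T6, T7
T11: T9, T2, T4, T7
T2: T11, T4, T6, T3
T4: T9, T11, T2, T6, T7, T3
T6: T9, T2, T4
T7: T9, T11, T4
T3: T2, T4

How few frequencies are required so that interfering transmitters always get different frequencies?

T9, T11, T4, T7 pairwise conflict, so at least 4 frequencies are needed.
4 frequencies suffice: T9=3, T11=2, T2=3, T4=1, T6=2, T7=4, T3=2. Each listed conflict is separated.

4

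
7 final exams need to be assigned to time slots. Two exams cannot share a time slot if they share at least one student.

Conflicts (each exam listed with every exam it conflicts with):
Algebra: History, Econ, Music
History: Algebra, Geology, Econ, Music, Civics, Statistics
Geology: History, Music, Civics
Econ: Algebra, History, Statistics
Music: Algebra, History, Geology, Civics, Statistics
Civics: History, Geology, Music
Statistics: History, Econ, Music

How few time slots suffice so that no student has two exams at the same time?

4

History, Geology, Music, Civics are mutually in conflict, so at least 4 time slots are needed.
4 time slots suffice: Algebra=3, History=1, Geology=4, Econ=2, Music=2, Civics=3, Statistics=3. Every pair that conflicts lands in different time slots.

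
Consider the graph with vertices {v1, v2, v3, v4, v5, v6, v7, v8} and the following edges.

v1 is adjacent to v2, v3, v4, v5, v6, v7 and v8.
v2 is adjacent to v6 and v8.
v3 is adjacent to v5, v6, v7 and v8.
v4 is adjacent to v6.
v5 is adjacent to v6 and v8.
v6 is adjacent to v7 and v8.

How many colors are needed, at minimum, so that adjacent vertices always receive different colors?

v1, v3, v5, v6, v8 are pairwise adjacent (a clique of size 5), so at least 5 colors are needed.
One proper 5-coloring: v1=2, v2=4, v3=4, v4=3, v5=5, v6=1, v7=3, v8=3. No two adjacent vertices share a color.

5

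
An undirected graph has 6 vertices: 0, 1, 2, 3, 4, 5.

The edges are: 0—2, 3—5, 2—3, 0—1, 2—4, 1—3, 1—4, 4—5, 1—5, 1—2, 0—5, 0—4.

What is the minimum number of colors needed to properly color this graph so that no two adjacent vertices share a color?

0, 1, 4, 5 form a clique, so at least 4 colors are needed.
4 colors suffice: color a → {1}; color b → {2, 5}; color c → {0, 3}; color d → {4}. Each edge has distinct colors on its endpoints.

4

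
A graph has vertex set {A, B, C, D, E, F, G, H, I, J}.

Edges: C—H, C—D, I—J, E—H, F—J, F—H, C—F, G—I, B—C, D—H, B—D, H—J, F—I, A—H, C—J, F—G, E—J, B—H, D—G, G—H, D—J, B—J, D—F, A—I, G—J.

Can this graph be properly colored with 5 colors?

The chromatic number is 5. D, F, G, H, J form a clique, so at least 5 colors are needed.
One proper 5-coloring: A=2, B=4, C=5, D=3, E=3, F=4, G=5, H=1, I=1, J=2.
That is already a proper 5-coloring.

Yes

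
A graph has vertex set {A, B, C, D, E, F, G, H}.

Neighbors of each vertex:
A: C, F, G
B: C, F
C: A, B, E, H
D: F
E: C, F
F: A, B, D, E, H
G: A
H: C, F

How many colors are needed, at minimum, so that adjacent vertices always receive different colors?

A and G are adjacent, so at least 2 colors are needed.
2 colors suffice: A=2, B=2, C=1, D=2, E=2, F=1, G=1, H=2. No two adjacent vertices share a color.

2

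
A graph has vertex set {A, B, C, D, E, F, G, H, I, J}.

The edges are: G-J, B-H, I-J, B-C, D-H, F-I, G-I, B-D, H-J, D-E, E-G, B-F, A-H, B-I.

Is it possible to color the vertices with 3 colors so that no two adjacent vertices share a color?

Yes

The chromatic number is 3. G, I, J are mutually adjacent, so at least 3 colors are needed.
One proper 3-coloring: A=1, B=1, C=2, D=3, E=2, F=3, G=1, H=2, I=2, J=3.
That is already a proper 3-coloring.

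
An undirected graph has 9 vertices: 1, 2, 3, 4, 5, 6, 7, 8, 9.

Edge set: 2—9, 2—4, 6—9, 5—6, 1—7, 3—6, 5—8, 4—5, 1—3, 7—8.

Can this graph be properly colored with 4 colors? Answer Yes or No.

The chromatic number is 3. The cycle 2-4-5-6-9-2 has odd length 5, so it cannot be 2-colored; at least 3 colors are needed.
3 colors suffice: color a → {2, 3, 5, 7}; color b → {1, 4, 6, 8}; color c → {9}.
Since 4 ≥ 3, a proper 4-coloring certainly exists.

Yes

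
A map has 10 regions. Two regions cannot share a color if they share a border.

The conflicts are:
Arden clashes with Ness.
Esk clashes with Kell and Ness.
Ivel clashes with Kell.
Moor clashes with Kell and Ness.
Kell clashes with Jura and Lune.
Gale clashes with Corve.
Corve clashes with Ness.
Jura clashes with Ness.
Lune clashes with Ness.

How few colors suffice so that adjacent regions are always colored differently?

2

Kell and Lune conflict, so at least 2 colors are needed.
2 colors suffice: color 1 → {Kell, Gale, Ness}; color 2 → {Arden, Esk, Ivel, Moor, Corve, Jura, Lune}. Every pair that conflicts lands in different colors.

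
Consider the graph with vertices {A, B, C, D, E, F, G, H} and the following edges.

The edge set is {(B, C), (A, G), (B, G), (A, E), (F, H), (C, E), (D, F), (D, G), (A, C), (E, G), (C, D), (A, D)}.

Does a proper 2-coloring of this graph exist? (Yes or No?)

A, C, E are mutually adjacent, so at least 3 colors are needed.
So 2 colors are not enough.

No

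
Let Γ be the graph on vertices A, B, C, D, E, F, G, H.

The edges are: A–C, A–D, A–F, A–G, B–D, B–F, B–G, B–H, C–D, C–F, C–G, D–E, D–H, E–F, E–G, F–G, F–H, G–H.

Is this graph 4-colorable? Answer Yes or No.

The chromatic number is 4. B, F, G, H form a clique, so at least 4 colors are needed.
One proper 4-coloring: A=yellow, B=green, C=green, D=red, E=green, F=blue, G=red, H=yellow.
That is already a proper 4-coloring.

Yes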